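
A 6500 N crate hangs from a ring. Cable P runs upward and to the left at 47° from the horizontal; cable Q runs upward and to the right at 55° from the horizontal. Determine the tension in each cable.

T_P = 3812 N, T_Q = 4532 N

ΣF_x = 0: −T_P·cos47° + T_Q·cos55° = 0 → T_Q = 1.18903·T_P.
ΣF_y = 0: T_P·sin47° + T_Q·sin55° = 6500.
Substitute: T_P·(0.731354 + 1.18903·0.819152) = 6500 → T_P = 3811.53 ≈ 3812 N.
Then T_Q = 1.18903 × 3811.53 = 4532 N.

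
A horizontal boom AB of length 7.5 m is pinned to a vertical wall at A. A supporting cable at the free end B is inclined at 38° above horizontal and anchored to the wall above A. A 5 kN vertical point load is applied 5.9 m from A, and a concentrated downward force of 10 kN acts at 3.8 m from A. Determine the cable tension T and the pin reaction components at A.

ΣM about A: T·sin38°·7.5 − 5·5.9 − 10·3.8 = 0 → T = 67.5/(7.5·0.615661) = 14.6184 ≈ 14.62 kN.
ΣF_x = 0: A_x − T·cos38° = 0 → A_x = 14.6184 × 0.788011 = 11.52 kN.
ΣF_y = 0: A_y + T·sin38° − 5 − 10 = 0 → A_y = 15 − 14.6184 × 0.615661 = 6.000 kN.

T = 14.62 kN, A_x = 11.52 kN, A_y = 6.000 kN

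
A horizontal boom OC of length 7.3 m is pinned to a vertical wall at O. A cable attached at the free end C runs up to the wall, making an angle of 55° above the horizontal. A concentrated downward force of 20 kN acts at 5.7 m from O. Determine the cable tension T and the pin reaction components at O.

ΣM about O: T·sin55°·7.3 − 20·5.7 = 0 → T = 114/(7.3·0.819152) = 19.0642 ≈ 19.06 kN.
ΣF_x = 0: O_x − T·cos55° = 0 → O_x = 19.0642 × 0.573576 = 10.93 kN.
ΣF_y = 0: O_y + T·sin55° − 20 = 0 → O_y = 20 − 19.0642 × 0.819152 = 4.384 kN.

T = 19.06 kN, O_x = 10.93 kN, O_y = 4.384 kN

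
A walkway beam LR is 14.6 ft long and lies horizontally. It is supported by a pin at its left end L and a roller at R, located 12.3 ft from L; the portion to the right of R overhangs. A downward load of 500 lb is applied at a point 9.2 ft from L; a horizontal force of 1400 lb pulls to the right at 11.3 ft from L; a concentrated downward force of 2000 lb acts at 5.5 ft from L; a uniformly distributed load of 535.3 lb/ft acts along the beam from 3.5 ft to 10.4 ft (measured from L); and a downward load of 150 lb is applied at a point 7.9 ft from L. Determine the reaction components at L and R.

L_x = -1400 lb, L_y = 2892 lb, R_y = 3452 lb

Resultant of the distributed load: 535.3 × 6.9 = 3693.57 lb at 6.95 ft from L.
Moments about L: R_y·12.3 − 500·9.2 − 2000·5.5 − (535.3·6.9)·6.95 − 150·7.9 = 0 → R_y = 42455.3115/12.3 = 3451.65 ≈ 3452 lb.
ΣF_y = 0: L_y + 3451.65 − 500 − 2000 − 535.3·6.9 − 150 = 0 → L_y = 2892 lb.
ΣF_x = 0: L_x + 1400 = 0 → L_x = -1400 lb.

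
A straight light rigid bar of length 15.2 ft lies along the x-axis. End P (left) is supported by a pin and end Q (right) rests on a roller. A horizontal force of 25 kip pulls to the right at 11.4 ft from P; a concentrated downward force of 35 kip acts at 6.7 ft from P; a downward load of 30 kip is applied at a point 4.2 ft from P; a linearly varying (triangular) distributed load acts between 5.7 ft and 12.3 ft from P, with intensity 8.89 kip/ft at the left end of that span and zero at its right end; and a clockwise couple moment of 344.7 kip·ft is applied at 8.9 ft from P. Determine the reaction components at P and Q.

P_x = -25.00 kip, P_y = 32.69 kip, Q_y = 61.64 kip

Resultant of the triangular load: ½ × 8.89 × 6.6 = 29.337 kip, acting at 7.9 ft from P (one-third of the span from the peak).
Taking moments about P: Q_y·15.2 − 35·6.7 − 30·4.2 − (½·8.89·6.6)·7.9 − 344.7 = 0 → Q_y = 936.9623/15.2 = 61.6423 ≈ 61.64 kip.
ΣF_y = 0: P_y + 61.6423 − 35 − 30 − ½·8.89·6.6 = 0 → P_y = 32.69 kip.
ΣF_x = 0: P_x + 25 = 0 → P_x = -25.00 kip.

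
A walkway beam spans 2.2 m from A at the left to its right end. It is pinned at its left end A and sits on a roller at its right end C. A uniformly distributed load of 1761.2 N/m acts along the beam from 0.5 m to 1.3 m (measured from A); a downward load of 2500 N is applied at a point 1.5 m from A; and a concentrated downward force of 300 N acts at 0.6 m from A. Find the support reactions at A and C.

A_x = 0, A_y = 1846 N, C_y = 2363 N

Resultant of the distributed load: 1761.2 × 0.8 = 1408.96 N at 0.9 m from A.
Moments about A: C_y·2.2 − (1761.2·0.8)·0.9 − 2500·1.5 − 300·0.6 = 0 → C_y = 5198.064/2.2 = 2362.76 ≈ 2363 N.
ΣF_y = 0: A_y + 2362.76 − 1761.2·0.8 − 2500 − 300 = 0 → A_y = 1846 N.
ΣF_x = 0: no horizontal applied forces, so A_x = 0.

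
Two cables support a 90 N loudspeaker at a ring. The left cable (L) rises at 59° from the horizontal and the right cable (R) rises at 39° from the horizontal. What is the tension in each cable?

ΣF_x = 0: −T_L·cos59° + T_R·cos39° = 0 → T_R = 0.66273·T_L.
ΣF_y = 0: T_L·sin59° + T_R·sin39° = 90.
Substitute: T_L·(0.857167 + 0.66273·0.62932) = 90 → T_L = 70.6305 ≈ 70.63 N.
Then T_R = 0.66273 × 70.6305 = 46.81 N.

T_L = 70.63 N, T_R = 46.81 N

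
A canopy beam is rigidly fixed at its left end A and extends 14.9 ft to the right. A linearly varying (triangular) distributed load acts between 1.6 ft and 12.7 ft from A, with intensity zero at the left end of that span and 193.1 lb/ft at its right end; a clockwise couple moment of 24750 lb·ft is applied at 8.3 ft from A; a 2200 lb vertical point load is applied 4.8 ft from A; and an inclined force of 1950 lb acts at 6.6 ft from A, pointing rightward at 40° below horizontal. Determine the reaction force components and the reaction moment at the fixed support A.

A_x = -1494 lb, A_y = 4525 lb, M_A = 53230 lb·ft

Resultant of the triangular load: ½ × 193.1 × 11.1 = 1071.705 lb, acting at 9 ft from A (one-third of the span from the peak).
ΣF_x = 0: A_x + 1950·cos40° = 0 → A_x = -1494 lb.
ΣF_y = 0: A_y − ½·193.1·11.1 − 2200 − 1950·sin40° = 0 → A_y = 4525 lb.
ΣM about A: M_A − (½·193.1·11.1)·9 − 24750 − 2200·4.8 − 1950·sin40°·6.6 = 0 → M_A = 53230 lb·ft.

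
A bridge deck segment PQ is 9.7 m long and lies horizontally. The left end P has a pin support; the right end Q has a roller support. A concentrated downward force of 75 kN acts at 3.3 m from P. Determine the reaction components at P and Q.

P_x = 0, P_y = 49.48 kN, Q_y = 25.52 kN

ΣM about P: Q_y·9.7 − 75·3.3 = 0 → Q_y = 247.5/9.7 = 25.5155 ≈ 25.52 kN.
ΣF_y = 0: P_y + 25.5155 − 75 = 0 → P_y = 49.48 kN.
ΣF_x = 0: no horizontal applied forces, so P_x = 0.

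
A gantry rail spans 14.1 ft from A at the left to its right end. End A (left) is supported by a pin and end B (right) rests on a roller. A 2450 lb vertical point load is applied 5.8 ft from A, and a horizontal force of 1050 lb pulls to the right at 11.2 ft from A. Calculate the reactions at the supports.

A_x = -1050 lb, A_y = 1442 lb, B_y = 1008 lb

ΣM about A: B_y·14.1 − 2450·5.8 = 0 → B_y = 14210/14.1 = 1007.8 ≈ 1008 lb.
ΣF_y = 0: A_y + 1007.8 − 2450 = 0 → A_y = 1442 lb.
ΣF_x = 0: A_x + 1050 = 0 → A_x = -1050 lb.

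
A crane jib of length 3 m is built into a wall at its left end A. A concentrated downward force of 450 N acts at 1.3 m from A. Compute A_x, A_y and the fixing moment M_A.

ΣF_x = 0: A_x = 0.
ΣF_y = 0: A_y − 450 = 0 → A_y = 450.0 N.
ΣM about A: M_A − 450·1.3 = 0 → M_A = 585.0 N·m.

A_x = 0, A_y = 450.0 N, M_A = 585.0 N·m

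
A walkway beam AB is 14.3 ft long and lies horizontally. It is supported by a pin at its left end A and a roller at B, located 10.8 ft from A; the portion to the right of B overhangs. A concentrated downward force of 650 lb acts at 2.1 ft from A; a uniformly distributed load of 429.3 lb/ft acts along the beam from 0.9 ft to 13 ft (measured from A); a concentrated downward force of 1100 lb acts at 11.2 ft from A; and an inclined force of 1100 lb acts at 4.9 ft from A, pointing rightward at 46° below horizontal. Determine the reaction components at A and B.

Resultant of the distributed load: 429.3 × 12.1 = 5194.53 lb at 6.95 ft from A.
ΣM about A: B_y·10.8 − 650·2.1 − (429.3·12.1)·6.95 − 1100·11.2 − 1100·sin46°·4.9 = 0 → B_y = 53664.2/10.8 = 4968.91 ≈ 4969 lb.
ΣF_y = 0: A_y + 4968.91 − 650 − 429.3·12.1 − 1100 − 1100·sin46° = 0 → A_y = 2767 lb.
ΣF_x = 0: A_x + 1100·cos46° = 0 → A_x = -764.1 lb.

A_x = -764.1 lb, A_y = 2767 lb, B_y = 4969 lb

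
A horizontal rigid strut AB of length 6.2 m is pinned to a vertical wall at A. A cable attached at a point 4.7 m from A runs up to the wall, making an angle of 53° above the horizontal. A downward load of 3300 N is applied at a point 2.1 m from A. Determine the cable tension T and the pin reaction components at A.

ΣM about A: T·sin53°·4.7 − 3300·2.1 = 0 → T = 6930/(4.7·0.798636) = 1846.23 ≈ 1846 N.
ΣF_x = 0: A_x − T·cos53° = 0 → A_x = 1846.23 × 0.601815 = 1111 N.
ΣF_y = 0: A_y + T·sin53° − 3300 = 0 → A_y = 3300 − 1846.23 × 0.798636 = 1826 N.

T = 1846 N, A_x = 1111 N, A_y = 1826 N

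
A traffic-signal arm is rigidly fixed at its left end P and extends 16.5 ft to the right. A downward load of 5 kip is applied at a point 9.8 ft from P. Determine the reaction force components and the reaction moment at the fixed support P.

ΣF_x = 0: P_x = 0.
ΣF_y = 0: P_y − 5 = 0 → P_y = 5.000 kip.
ΣM about P: M_P − 5·9.8 = 0 → M_P = 49.00 kip·ft.

P_x = 0, P_y = 5.000 kip, M_P = 49.00 kip·ft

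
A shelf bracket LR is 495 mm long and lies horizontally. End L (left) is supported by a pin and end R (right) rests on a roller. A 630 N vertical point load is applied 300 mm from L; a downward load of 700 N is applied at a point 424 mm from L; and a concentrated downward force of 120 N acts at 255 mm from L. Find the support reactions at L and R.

ΣM about L: R_y·495 − 630·300 − 700·424 − 120·255 = 0 → R_y = 516400/495 = 1043.23 ≈ 1043 N.
ΣF_y = 0: L_y + 1043.23 − 630 − 700 − 120 = 0 → L_y = 406.8 N.
ΣF_x = 0: no horizontal applied forces, so L_x = 0.

L_x = 0, L_y = 406.8 N, R_y = 1043 N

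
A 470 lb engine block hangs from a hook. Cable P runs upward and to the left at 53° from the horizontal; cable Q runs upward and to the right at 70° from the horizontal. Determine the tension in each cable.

T_P = 191.7 lb, T_Q = 337.3 lb

ΣF_x = 0: −T_P·cos53° + T_Q·cos70° = 0 → T_Q = 1.75959·T_P.
ΣF_y = 0: T_P·sin53° + T_Q·sin70° = 470.
Substitute: T_P·(0.798636 + 1.75959·0.939693) = 470 → T_P = 191.672 ≈ 191.7 lb.
Then T_Q = 1.75959 × 191.672 = 337.3 lb.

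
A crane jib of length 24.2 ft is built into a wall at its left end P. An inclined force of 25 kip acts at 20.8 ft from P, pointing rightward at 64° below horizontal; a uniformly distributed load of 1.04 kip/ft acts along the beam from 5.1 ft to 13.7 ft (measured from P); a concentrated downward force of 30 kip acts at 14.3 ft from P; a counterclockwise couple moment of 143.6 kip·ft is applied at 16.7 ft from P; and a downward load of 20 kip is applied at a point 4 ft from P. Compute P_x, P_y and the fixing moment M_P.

Resultant of the distributed load: 1.04 × 8.6 = 8.944 kip at 9.4 ft from P.
ΣF_x = 0: P_x + 25·cos64° = 0 → P_x = -10.96 kip.
ΣF_y = 0: P_y − 25·sin64° − 1.04·8.6 − 30 − 20 = 0 → P_y = 81.41 kip.
ΣM about P: M_P − 25·sin64°·20.8 − (1.04·8.6)·9.4 − 30·14.3 + 143.6 − 20·4 = 0 → M_P = 916.8 kip·ft.

P_x = -10.96 kip, P_y = 81.41 kip, M_P = 916.8 kip·ft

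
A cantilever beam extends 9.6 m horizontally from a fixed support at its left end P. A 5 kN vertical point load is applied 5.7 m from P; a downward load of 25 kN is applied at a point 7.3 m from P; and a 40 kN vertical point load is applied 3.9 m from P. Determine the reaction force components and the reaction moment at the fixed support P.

P_x = 0, P_y = 70.00 kN, M_P = 367.0 kN·m

ΣF_x = 0: P_x = 0.
ΣF_y = 0: P_y − 5 − 25 − 40 = 0 → P_y = 70.00 kN.
ΣM about P: M_P − 5·5.7 − 25·7.3 − 40·3.9 = 0 → M_P = 367.0 kN·m.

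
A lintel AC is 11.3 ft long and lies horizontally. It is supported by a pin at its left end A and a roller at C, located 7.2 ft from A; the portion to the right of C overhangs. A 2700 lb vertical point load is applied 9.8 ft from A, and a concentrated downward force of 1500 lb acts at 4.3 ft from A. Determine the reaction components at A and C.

Moments about A: C_y·7.2 − 2700·9.8 − 1500·4.3 = 0 → C_y = 32910/7.2 = 4570.83 ≈ 4571 lb.
ΣF_y = 0: A_y + 4570.83 − 2700 − 1500 = 0 → A_y = -370.8 lb.
ΣF_x = 0: no horizontal applied forces, so A_x = 0.

A_x = 0, A_y = -370.8 lb, C_y = 4571 lb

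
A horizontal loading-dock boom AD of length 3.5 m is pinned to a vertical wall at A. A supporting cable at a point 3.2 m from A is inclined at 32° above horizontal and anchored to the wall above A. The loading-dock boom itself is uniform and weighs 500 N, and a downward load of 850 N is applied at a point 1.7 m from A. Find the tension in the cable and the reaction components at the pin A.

T = 1368 N, A_x = 1160 N, A_y = 625.0 N

ΣM about A: T·sin32°·3.2 − 500·1.75 − 850·1.7 = 0 → T = 2320/(3.2·0.529919) = 1368.13 ≈ 1368 N.
ΣF_x = 0: A_x − T·cos32° = 0 → A_x = 1368.13 × 0.848048 = 1160 N.
ΣF_y = 0: A_y + T·sin32° − 500 − 850 = 0 → A_y = 1350 − 1368.13 × 0.529919 = 625.0 N.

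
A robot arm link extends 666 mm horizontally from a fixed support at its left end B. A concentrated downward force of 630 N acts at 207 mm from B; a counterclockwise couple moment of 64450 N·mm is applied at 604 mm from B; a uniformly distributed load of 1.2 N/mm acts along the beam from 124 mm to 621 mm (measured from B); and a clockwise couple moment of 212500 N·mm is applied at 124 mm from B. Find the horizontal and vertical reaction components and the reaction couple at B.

B_x = 0, B_y = 1226 N, M_B = 500600 N·mm

Resultant of the distributed load: 1.2 × 497 = 596.4 N at 372.5 mm from B.
ΣF_x = 0: B_x = 0.
ΣF_y = 0: B_y − 630 − 1.2·497 = 0 → B_y = 1226 N.
ΣM about B: M_B − 630·207 + 64450 − (1.2·497)·372.5 − 212500 = 0 → M_B = 500600 N·mm.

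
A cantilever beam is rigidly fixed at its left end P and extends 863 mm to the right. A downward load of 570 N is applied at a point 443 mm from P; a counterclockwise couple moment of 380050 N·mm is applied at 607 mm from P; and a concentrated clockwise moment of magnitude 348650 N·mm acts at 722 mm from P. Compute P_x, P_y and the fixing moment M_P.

ΣF_x = 0: P_x = 0.
ΣF_y = 0: P_y − 570 = 0 → P_y = 570.0 N.
ΣM about P: M_P − 570·443 + 380050 − 348650 = 0 → M_P = 221100 N·mm.

P_x = 0, P_y = 570.0 N, M_P = 221100 N·mm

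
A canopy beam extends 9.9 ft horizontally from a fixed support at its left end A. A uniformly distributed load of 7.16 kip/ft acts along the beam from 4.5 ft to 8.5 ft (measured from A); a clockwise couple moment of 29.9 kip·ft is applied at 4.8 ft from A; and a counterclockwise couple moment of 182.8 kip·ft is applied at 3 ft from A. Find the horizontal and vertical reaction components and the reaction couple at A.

A_x = 0, A_y = 28.64 kip, M_A = 33.26 kip·ft

Resultant of the distributed load: 7.16 × 4 = 28.64 kip at 6.5 ft from A.
ΣF_x = 0: A_x = 0.
ΣF_y = 0: A_y − 7.16·4 = 0 → A_y = 28.64 kip.
ΣM about A: M_A − (7.16·4)·6.5 − 29.9 + 182.8 = 0 → M_A = 33.26 kip·ft.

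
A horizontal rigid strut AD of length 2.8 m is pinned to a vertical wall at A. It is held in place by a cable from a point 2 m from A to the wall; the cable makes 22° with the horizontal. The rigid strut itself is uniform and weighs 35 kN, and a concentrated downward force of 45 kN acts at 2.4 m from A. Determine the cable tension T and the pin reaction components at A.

ΣM about A: T·sin22°·2 − 35·1.4 − 45·2.4 = 0 → T = 157/(2·0.374607) = 209.553 ≈ 209.6 kN.
ΣF_x = 0: A_x − T·cos22° = 0 → A_x = 209.553 × 0.927184 = 194.3 kN.
ΣF_y = 0: A_y + T·sin22° − 35 − 45 = 0 → A_y = 80 − 209.553 × 0.374607 = 1.500 kN.

T = 209.6 kN, A_x = 194.3 kN, A_y = 1.500 kN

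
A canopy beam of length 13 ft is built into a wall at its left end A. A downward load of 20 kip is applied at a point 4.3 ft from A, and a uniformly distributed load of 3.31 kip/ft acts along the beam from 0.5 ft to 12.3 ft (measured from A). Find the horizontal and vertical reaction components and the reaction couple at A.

Resultant of the distributed load: 3.31 × 11.8 = 39.058 kip at 6.4 ft from A.
ΣF_x = 0: A_x = 0.
ΣF_y = 0: A_y − 20 − 3.31·11.8 = 0 → A_y = 59.06 kip.
ΣM about A: M_A − 20·4.3 − (3.31·11.8)·6.4 = 0 → M_A = 336.0 kip·ft.

A_x = 0, A_y = 59.06 kip, M_A = 336.0 kip·ft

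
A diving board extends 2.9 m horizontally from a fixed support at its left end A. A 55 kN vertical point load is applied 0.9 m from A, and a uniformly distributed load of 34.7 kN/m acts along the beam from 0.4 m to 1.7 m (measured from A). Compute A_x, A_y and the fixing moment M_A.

Resultant of the distributed load: 34.7 × 1.3 = 45.11 kN at 1.05 m from A.
ΣF_x = 0: A_x = 0.
ΣF_y = 0: A_y − 55 − 34.7·1.3 = 0 → A_y = 100.1 kN.
ΣM about A: M_A − 55·0.9 − (34.7·1.3)·1.05 = 0 → M_A = 96.87 kN·m.

A_x = 0, A_y = 100.1 kN, M_A = 96.87 kN·m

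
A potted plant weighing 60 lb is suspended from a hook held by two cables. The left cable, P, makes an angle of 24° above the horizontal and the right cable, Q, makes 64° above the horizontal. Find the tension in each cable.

ΣF_x = 0: −T_P·cos24° + T_Q·cos64° = 0 → T_Q = 2.08395·T_P.
ΣF_y = 0: T_P·sin24° + T_Q·sin64° = 60.
Substitute: T_P·(0.406737 + 2.08395·0.898794) = 60 → T_P = 26.3183 ≈ 26.32 lb.
Then T_Q = 2.08395 × 26.3183 = 54.85 lb.

T_P = 26.32 lb, T_Q = 54.85 lb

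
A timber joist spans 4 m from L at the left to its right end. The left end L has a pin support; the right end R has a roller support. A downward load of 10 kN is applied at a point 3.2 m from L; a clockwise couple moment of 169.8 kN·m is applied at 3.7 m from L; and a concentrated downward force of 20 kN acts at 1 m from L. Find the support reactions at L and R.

L_x = 0, L_y = -25.45 kN, R_y = 55.45 kN

Moments about L: R_y·4 − 10·3.2 − 169.8 − 20·1 = 0 → R_y = 221.8/4 = 55.45 kN.
ΣF_y = 0: L_y + 55.45 − 10 − 20 = 0 → L_y = -25.45 kN.
ΣF_x = 0: no horizontal applied forces, so L_x = 0.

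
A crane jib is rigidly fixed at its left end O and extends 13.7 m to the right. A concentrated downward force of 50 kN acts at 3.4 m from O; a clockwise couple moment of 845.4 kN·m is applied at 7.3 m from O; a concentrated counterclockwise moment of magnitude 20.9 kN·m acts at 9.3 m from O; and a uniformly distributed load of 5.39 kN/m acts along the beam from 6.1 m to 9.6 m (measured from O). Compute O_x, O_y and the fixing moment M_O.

O_x = 0, O_y = 68.86 kN, M_O = 1143 kN·m

Resultant of the distributed load: 5.39 × 3.5 = 18.865 kN at 7.85 m from O.
ΣF_x = 0: O_x = 0.
ΣF_y = 0: O_y − 50 − 5.39·3.5 = 0 → O_y = 68.86 kN.
ΣM about O: M_O − 50·3.4 − 845.4 + 20.9 − (5.39·3.5)·7.85 = 0 → M_O = 1143 kN·m.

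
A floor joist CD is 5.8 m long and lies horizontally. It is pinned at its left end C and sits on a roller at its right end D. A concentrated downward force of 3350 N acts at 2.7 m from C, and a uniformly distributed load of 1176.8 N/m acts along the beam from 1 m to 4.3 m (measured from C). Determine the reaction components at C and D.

Resultant of the distributed load: 1176.8 × 3.3 = 3883.44 N at 2.65 m from C.
Taking moments about C: D_y·5.8 − 3350·2.7 − (1176.8·3.3)·2.65 = 0 → D_y = 19336.116/5.8 = 3333.81 ≈ 3334 N.
ΣF_y = 0: C_y + 3333.81 − 3350 − 1176.8·3.3 = 0 → C_y = 3900 N.
ΣF_x = 0: no horizontal applied forces, so C_x = 0.

C_x = 0, C_y = 3900 N, D_y = 3334 N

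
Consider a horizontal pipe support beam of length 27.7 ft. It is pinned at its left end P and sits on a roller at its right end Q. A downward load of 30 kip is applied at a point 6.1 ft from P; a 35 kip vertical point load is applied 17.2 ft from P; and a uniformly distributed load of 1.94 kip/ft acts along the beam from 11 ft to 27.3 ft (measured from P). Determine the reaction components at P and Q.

P_x = 0, P_y = 46.42 kip, Q_y = 50.20 kip

Resultant of the distributed load: 1.94 × 16.3 = 31.622 kip at 19.15 ft from P.
ΣM about P: Q_y·27.7 − 30·6.1 − 35·17.2 − (1.94·16.3)·19.15 = 0 → Q_y = 1390.5613/27.7 = 50.2008 ≈ 50.20 kip.
ΣF_y = 0: P_y + 50.2008 − 30 − 35 − 1.94·16.3 = 0 → P_y = 46.42 kip.
ΣF_x = 0: no horizontal applied forces, so P_x = 0.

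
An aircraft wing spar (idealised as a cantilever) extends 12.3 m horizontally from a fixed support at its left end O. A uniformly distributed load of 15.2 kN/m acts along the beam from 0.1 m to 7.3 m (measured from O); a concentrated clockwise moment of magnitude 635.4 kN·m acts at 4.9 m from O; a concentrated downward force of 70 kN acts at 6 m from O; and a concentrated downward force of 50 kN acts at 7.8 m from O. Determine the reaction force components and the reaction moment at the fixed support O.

Resultant of the distributed load: 15.2 × 7.2 = 109.44 kN at 3.7 m from O.
ΣF_x = 0: O_x = 0.
ΣF_y = 0: O_y − 15.2·7.2 − 70 − 50 = 0 → O_y = 229.4 kN.
ΣM about O: M_O − (15.2·7.2)·3.7 − 635.4 − 70·6 − 50·7.8 = 0 → M_O = 1850 kN·m.

O_x = 0, O_y = 229.4 kN, M_O = 1850 kN·m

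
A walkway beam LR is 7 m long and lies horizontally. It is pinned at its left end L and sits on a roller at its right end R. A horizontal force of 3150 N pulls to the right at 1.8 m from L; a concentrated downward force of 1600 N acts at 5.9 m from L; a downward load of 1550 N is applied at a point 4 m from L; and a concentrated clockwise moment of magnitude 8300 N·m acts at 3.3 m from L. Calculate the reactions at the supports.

L_x = -3150 N, L_y = -270.0 N, R_y = 3420 N

ΣM about L: R_y·7 − 1600·5.9 − 1550·4 − 8300 = 0 → R_y = 23940/7 = 3420 N.
ΣF_y = 0: L_y + 3420 − 1600 − 1550 = 0 → L_y = -270.0 N.
ΣF_x = 0: L_x + 3150 = 0 → L_x = -3150 N.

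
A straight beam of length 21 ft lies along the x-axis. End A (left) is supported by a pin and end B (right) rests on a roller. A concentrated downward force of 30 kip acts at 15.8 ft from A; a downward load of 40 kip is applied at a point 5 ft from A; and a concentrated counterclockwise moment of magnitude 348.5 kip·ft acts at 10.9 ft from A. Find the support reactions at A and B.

Moments about A: B_y·21 − 30·15.8 − 40·5 + 348.5 = 0 → B_y = 325.5/21 = 15.50 kip.
ΣF_y = 0: A_y + 15.5 − 30 − 40 = 0 → A_y = 54.50 kip.
ΣF_x = 0: no horizontal applied forces, so A_x = 0.

A_x = 0, A_y = 54.50 kip, B_y = 15.50 kip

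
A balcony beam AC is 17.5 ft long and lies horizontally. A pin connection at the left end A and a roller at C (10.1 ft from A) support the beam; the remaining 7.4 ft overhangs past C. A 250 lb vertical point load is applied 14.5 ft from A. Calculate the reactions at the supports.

ΣM about A: C_y·10.1 − 250·14.5 = 0 → C_y = 3625/10.1 = 358.911 ≈ 358.9 lb.
ΣF_y = 0: A_y + 358.911 − 250 = 0 → A_y = -108.9 lb.
ΣF_x = 0: no horizontal applied forces, so A_x = 0.

A_x = 0, A_y = -108.9 lb, C_y = 358.9 lb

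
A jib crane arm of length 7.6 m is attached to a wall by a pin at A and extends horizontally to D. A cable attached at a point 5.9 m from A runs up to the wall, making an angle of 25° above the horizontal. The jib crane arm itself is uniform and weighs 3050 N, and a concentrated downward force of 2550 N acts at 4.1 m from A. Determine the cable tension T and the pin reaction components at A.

ΣM about A: T·sin25°·5.9 − 3050·3.8 − 2550·4.1 = 0 → T = 22045/(5.9·0.422618) = 8841.18 ≈ 8841 N.
ΣF_x = 0: A_x − T·cos25° = 0 → A_x = 8841.18 × 0.906308 = 8013 N.
ΣF_y = 0: A_y + T·sin25° − 3050 − 2550 = 0 → A_y = 5600 − 8841.18 × 0.422618 = 1864 N.

T = 8841 N, A_x = 8013 N, A_y = 1864 N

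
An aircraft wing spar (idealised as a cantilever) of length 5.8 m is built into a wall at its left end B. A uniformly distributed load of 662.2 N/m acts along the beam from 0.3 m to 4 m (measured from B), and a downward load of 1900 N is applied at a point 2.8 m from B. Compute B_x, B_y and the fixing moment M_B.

Resultant of the distributed load: 662.2 × 3.7 = 2450.14 N at 2.15 m from B.
ΣF_x = 0: B_x = 0.
ΣF_y = 0: B_y − 662.2·3.7 − 1900 = 0 → B_y = 4350 N.
ΣM about B: M_B − (662.2·3.7)·2.15 − 1900·2.8 = 0 → M_B = 10590 N·m.

B_x = 0, B_y = 4350 N, M_B = 10590 N·m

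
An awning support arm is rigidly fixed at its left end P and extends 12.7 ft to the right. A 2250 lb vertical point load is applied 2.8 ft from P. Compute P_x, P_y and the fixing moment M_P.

ΣF_x = 0: P_x = 0.
ΣF_y = 0: P_y − 2250 = 0 → P_y = 2250 lb.
ΣM about P: M_P − 2250·2.8 = 0 → M_P = 6300 lb·ft.

P_x = 0, P_y = 2250 lb, M_P = 6300 lb·ft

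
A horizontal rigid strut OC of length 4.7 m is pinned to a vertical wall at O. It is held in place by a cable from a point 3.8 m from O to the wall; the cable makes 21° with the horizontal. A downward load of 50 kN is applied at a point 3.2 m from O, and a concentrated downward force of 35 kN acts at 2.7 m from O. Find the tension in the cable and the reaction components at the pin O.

ΣM about O: T·sin21°·3.8 − 50·3.2 − 35·2.7 = 0 → T = 254.5/(3.8·0.358368) = 186.885 ≈ 186.9 kN.
ΣF_x = 0: O_x − T·cos21° = 0 → O_x = 186.885 × 0.93358 = 174.5 kN.
ΣF_y = 0: O_y + T·sin21° − 50 − 35 = 0 → O_y = 85 − 186.885 × 0.358368 = 18.03 kN.

T = 186.9 kN, O_x = 174.5 kN, O_y = 18.03 kN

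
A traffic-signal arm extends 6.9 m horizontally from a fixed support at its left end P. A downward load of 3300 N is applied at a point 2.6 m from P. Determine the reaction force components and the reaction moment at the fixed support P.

P_x = 0, P_y = 3300 N, M_P = 8580 N·m

ΣF_x = 0: P_x = 0.
ΣF_y = 0: P_y − 3300 = 0 → P_y = 3300 N.
ΣM about P: M_P − 3300·2.6 = 0 → M_P = 8580 N·m.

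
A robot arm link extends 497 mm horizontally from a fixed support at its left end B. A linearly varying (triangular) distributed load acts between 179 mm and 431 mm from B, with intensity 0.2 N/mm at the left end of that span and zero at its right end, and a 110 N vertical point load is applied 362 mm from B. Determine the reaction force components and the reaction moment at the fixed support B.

Resultant of the triangular load: ½ × 0.2 × 252 = 25.2 N, acting at 263 mm from B (one-third of the span from the peak).
ΣF_x = 0: B_x = 0.
ΣF_y = 0: B_y − ½·0.2·252 − 110 = 0 → B_y = 135.2 N.
ΣM about B: M_B − (½·0.2·252)·263 − 110·362 = 0 → M_B = 46450 N·mm.

B_x = 0, B_y = 135.2 N, M_B = 46450 N·mm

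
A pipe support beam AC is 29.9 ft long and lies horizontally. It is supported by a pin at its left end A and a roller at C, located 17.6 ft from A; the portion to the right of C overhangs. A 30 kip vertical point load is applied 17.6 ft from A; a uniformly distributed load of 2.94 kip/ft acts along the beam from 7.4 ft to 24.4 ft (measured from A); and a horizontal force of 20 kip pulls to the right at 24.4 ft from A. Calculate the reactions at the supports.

A_x = -20.00 kip, A_y = 4.828 kip, C_y = 75.15 kip

Resultant of the distributed load: 2.94 × 17 = 49.98 kip at 15.9 ft from A.
Taking moments about A: C_y·17.6 − 30·17.6 − (2.94·17)·15.9 = 0 → C_y = 1322.682/17.6 = 75.1524 ≈ 75.15 kip.
ΣF_y = 0: A_y + 75.1524 − 30 − 2.94·17 = 0 → A_y = 4.828 kip.
ΣF_x = 0: A_x + 20 = 0 → A_x = -20.00 kip.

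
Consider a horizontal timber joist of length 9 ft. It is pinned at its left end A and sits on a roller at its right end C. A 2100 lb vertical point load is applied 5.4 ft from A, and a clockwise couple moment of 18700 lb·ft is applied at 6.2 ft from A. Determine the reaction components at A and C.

ΣM about A: C_y·9 − 2100·5.4 − 18700 = 0 → C_y = 30040/9 = 3337.78 ≈ 3338 lb.
ΣF_y = 0: A_y + 3337.78 − 2100 = 0 → A_y = -1238 lb.
ΣF_x = 0: no horizontal applied forces, so A_x = 0.

A_x = 0, A_y = -1238 lb, C_y = 3338 lb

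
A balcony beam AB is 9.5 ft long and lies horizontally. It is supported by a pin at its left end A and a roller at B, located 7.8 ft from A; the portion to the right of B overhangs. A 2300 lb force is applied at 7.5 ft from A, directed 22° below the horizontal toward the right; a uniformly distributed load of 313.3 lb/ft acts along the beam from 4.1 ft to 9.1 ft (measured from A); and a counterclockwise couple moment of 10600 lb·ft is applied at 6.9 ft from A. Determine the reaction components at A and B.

Resultant of the distributed load: 313.3 × 5 = 1566.5 lb at 6.6 ft from A.
Taking moments about A: B_y·7.8 − 2300·sin22°·7.5 − (313.3·5)·6.6 + 10600 = 0 → B_y = 6200.86/7.8 = 794.982 ≈ 795.0 lb.
ΣF_y = 0: A_y + 794.982 − 2300·sin22° − 313.3·5 = 0 → A_y = 1633 lb.
ΣF_x = 0: A_x + 2300·cos22° = 0 → A_x = -2133 lb.

A_x = -2133 lb, A_y = 1633 lb, B_y = 795.0 lb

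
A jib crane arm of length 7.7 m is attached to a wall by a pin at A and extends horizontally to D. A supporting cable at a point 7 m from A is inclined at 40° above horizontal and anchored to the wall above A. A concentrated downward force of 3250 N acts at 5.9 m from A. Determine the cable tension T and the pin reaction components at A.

ΣM about A: T·sin40°·7 − 3250·5.9 = 0 → T = 19175/(7·0.642788) = 4261.57 ≈ 4262 N.
ΣF_x = 0: A_x − T·cos40° = 0 → A_x = 4261.57 × 0.766044 = 3265 N.
ΣF_y = 0: A_y + T·sin40° − 3250 = 0 → A_y = 3250 − 4261.57 × 0.642788 = 510.7 N.

T = 4262 N, A_x = 3265 N, A_y = 510.7 N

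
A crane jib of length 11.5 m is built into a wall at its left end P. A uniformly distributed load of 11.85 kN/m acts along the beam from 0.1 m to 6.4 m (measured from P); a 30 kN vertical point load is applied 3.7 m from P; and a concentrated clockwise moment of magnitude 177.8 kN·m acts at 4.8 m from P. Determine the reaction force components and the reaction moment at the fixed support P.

Resultant of the distributed load: 11.85 × 6.3 = 74.655 kN at 3.25 m from P.
ΣF_x = 0: P_x = 0.
ΣF_y = 0: P_y − 11.85·6.3 − 30 = 0 → P_y = 104.7 kN.
ΣM about P: M_P − (11.85·6.3)·3.25 − 30·3.7 − 177.8 = 0 → M_P = 531.4 kN·m.

P_x = 0, P_y = 104.7 kN, M_P = 531.4 kN·m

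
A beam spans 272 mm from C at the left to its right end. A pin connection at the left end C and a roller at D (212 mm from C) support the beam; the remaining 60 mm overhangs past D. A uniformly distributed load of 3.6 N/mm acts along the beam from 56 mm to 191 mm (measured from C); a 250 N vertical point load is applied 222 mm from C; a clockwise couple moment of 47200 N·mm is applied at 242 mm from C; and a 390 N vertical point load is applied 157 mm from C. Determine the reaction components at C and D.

Resultant of the distributed load: 3.6 × 135 = 486 N at 123.5 mm from C.
ΣM about C: D_y·212 − (3.6·135)·123.5 − 250·222 − 47200 − 390·157 = 0 → D_y = 223951/212 = 1056.37 ≈ 1056 N.
ΣF_y = 0: C_y + 1056.37 − 3.6·135 − 250 − 390 = 0 → C_y = 69.63 N.
ΣF_x = 0: no horizontal applied forces, so C_x = 0.

C_x = 0, C_y = 69.63 N, D_y = 1056 N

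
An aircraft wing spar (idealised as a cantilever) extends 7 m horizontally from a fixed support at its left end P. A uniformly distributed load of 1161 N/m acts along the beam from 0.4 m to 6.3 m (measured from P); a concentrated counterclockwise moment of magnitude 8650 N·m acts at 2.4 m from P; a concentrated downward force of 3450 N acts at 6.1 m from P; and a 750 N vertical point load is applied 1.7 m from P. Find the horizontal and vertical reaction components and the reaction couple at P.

Resultant of the distributed load: 1161 × 5.9 = 6849.9 N at 3.35 m from P.
ΣF_x = 0: P_x = 0.
ΣF_y = 0: P_y − 1161·5.9 − 3450 − 750 = 0 → P_y = 11050 N.
ΣM about P: M_P − (1161·5.9)·3.35 + 8650 − 3450·6.1 − 750·1.7 = 0 → M_P = 36620 N·m.

P_x = 0, P_y = 11050 N, M_P = 36620 N·m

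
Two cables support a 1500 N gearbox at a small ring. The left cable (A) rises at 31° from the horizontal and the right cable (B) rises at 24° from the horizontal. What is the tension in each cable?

T_A = 1673 N, T_B = 1570 N

ΣF_x = 0: −T_A·cos31° + T_B·cos24° = 0 → T_B = 0.938286·T_A.
ΣF_y = 0: T_A·sin31° + T_B·sin24° = 1500.
Substitute: T_A·(0.515038 + 0.938286·0.406737) = 1500 → T_A = 1672.85 ≈ 1673 N.
Then T_B = 0.938286 × 1672.85 = 1570 N.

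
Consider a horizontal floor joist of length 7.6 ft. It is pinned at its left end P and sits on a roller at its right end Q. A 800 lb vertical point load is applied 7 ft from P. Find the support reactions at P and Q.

ΣM about P: Q_y·7.6 − 800·7 = 0 → Q_y = 5600/7.6 = 736.842 ≈ 736.8 lb.
ΣF_y = 0: P_y + 736.842 − 800 = 0 → P_y = 63.16 lb.
ΣF_x = 0: no horizontal applied forces, so P_x = 0.

P_x = 0, P_y = 63.16 lb, Q_y = 736.8 lb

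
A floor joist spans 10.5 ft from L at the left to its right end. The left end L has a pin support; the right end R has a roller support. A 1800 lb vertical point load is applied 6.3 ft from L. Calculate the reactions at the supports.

Moments about L: R_y·10.5 − 1800·6.3 = 0 → R_y = 11340/10.5 = 1080 lb.
ΣF_y = 0: L_y + 1080 − 1800 = 0 → L_y = 720.0 lb.
ΣF_x = 0: no horizontal applied forces, so L_x = 0.

L_x = 0, L_y = 720.0 lb, R_y = 1080 lb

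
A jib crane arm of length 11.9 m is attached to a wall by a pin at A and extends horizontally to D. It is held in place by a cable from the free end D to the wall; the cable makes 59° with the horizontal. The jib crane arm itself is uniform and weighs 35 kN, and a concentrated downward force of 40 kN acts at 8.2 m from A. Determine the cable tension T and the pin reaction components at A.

ΣM about A: T·sin59°·11.9 − 35·5.95 − 40·8.2 = 0 → T = 536.25/(11.9·0.857167) = 52.572 ≈ 52.57 kN.
ΣF_x = 0: A_x − T·cos59° = 0 → A_x = 52.572 × 0.515038 = 27.08 kN.
ΣF_y = 0: A_y + T·sin59° − 35 − 40 = 0 → A_y = 75 − 52.572 × 0.857167 = 29.94 kN.

T = 52.57 kN, A_x = 27.08 kN, A_y = 29.94 kN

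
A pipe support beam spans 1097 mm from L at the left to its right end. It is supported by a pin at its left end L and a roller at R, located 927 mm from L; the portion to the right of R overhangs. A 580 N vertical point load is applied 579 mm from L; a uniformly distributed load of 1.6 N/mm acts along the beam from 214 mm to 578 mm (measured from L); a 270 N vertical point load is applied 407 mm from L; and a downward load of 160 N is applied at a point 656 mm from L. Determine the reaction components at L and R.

Resultant of the distributed load: 1.6 × 364 = 582.4 N at 396 mm from L.
ΣM about L: R_y·927 − 580·579 − (1.6·364)·396 − 270·407 − 160·656 = 0 → R_y = 781300.4/927 = 842.827 ≈ 842.8 N.
ΣF_y = 0: L_y + 842.827 − 580 − 1.6·364 − 270 − 160 = 0 → L_y = 749.6 N.
ΣF_x = 0: no horizontal applied forces, so L_x = 0.

L_x = 0, L_y = 749.6 N, R_y = 842.8 N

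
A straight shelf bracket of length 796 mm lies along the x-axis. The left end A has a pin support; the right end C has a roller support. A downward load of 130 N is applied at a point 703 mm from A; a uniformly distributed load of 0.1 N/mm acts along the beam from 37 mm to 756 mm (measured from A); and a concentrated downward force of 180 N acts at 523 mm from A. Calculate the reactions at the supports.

A_x = 0, A_y = 113.0 N, C_y = 268.9 N

Resultant of the distributed load: 0.1 × 719 = 71.9 N at 396.5 mm from A.
Moments about A: C_y·796 − 130·703 − (0.1·719)·396.5 − 180·523 = 0 → C_y = 214038.35/796 = 268.892 ≈ 268.9 N.
ΣF_y = 0: A_y + 268.892 − 130 − 0.1·719 − 180 = 0 → A_y = 113.0 N.
ΣF_x = 0: no horizontal applied forces, so A_x = 0.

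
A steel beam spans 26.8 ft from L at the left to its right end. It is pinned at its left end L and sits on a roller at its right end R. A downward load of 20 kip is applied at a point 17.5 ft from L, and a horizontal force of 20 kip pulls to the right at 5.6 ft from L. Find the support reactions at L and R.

ΣM about L: R_y·26.8 − 20·17.5 = 0 → R_y = 350/26.8 = 13.0597 ≈ 13.06 kip.
ΣF_y = 0: L_y + 13.0597 − 20 = 0 → L_y = 6.940 kip.
ΣF_x = 0: L_x + 20 = 0 → L_x = -20.00 kip.

L_x = -20.00 kip, L_y = 6.940 kip, R_y = 13.06 kip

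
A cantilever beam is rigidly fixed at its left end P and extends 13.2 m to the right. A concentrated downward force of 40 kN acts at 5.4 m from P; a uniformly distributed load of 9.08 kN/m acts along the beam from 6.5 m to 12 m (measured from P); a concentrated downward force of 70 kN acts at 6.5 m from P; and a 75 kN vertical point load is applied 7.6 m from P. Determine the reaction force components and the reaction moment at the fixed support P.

P_x = 0, P_y = 234.9 kN, M_P = 1703 kN·m

Resultant of the distributed load: 9.08 × 5.5 = 49.94 kN at 9.25 m from P.
ΣF_x = 0: P_x = 0.
ΣF_y = 0: P_y − 40 − 9.08·5.5 − 70 − 75 = 0 → P_y = 234.9 kN.
ΣM about P: M_P − 40·5.4 − (9.08·5.5)·9.25 − 70·6.5 − 75·7.6 = 0 → M_P = 1703 kN·m.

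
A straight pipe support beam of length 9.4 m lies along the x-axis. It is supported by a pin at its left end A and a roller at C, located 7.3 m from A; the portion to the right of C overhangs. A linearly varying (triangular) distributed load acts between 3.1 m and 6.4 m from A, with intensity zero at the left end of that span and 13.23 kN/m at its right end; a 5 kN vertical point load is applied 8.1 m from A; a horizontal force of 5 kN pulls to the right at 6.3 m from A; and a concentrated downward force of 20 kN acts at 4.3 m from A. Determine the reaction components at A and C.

A_x = -5.000 kN, A_y = 13.65 kN, C_y = 33.18 kN

Resultant of the triangular load: ½ × 13.23 × 3.3 = 21.8295 kN, acting at 5.3 m from A (one-third of the span from the peak).
Moments about A: C_y·7.3 − (½·13.23·3.3)·5.3 − 5·8.1 − 20·4.3 = 0 → C_y = 242.19635/7.3 = 33.1776 ≈ 33.18 kN.
ΣF_y = 0: A_y + 33.1776 − ½·13.23·3.3 − 5 − 20 = 0 → A_y = 13.65 kN.
ΣF_x = 0: A_x + 5 = 0 → A_x = -5.000 kN.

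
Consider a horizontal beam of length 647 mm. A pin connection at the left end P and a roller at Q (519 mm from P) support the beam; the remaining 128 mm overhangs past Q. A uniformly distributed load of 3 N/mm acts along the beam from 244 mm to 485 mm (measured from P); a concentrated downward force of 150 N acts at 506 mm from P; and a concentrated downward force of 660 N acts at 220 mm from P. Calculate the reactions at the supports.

P_x = 0, P_y = 599.2 N, Q_y = 933.8 N

Resultant of the distributed load: 3 × 241 = 723 N at 364.5 mm from P.
ΣM about P: Q_y·519 − (3·241)·364.5 − 150·506 − 660·220 = 0 → Q_y = 484633.5/519 = 933.783 ≈ 933.8 N.
ΣF_y = 0: P_y + 933.783 − 3·241 − 150 − 660 = 0 → P_y = 599.2 N.
ΣF_x = 0: no horizontal applied forces, so P_x = 0.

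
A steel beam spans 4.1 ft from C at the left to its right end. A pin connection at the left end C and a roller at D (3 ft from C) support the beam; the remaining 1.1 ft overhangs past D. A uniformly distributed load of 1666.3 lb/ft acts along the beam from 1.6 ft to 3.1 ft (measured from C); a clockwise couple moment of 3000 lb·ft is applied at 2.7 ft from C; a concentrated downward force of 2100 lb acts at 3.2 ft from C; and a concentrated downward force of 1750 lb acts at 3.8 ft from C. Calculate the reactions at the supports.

C_x = 0, C_y = -1065 lb, D_y = 7415 lb

Resultant of the distributed load: 1666.3 × 1.5 = 2499.45 lb at 2.35 ft from C.
Moments about C: D_y·3 − (1666.3·1.5)·2.35 − 3000 − 2100·3.2 − 1750·3.8 = 0 → D_y = 22243.7075/3 = 7414.57 ≈ 7415 lb.
ΣF_y = 0: C_y + 7414.57 − 1666.3·1.5 − 2100 − 1750 = 0 → C_y = -1065 lb.
ΣF_x = 0: no horizontal applied forces, so C_x = 0.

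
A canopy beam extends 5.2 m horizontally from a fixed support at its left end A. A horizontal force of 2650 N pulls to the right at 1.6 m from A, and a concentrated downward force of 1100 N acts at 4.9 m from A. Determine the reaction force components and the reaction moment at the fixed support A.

A_x = -2650 N, A_y = 1100 N, M_A = 5390 N·m

ΣF_x = 0: A_x + 2650 = 0 → A_x = -2650 N.
ΣF_y = 0: A_y − 1100 = 0 → A_y = 1100 N.
ΣM about A: M_A − 1100·4.9 = 0 → M_A = 5390 N·m.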